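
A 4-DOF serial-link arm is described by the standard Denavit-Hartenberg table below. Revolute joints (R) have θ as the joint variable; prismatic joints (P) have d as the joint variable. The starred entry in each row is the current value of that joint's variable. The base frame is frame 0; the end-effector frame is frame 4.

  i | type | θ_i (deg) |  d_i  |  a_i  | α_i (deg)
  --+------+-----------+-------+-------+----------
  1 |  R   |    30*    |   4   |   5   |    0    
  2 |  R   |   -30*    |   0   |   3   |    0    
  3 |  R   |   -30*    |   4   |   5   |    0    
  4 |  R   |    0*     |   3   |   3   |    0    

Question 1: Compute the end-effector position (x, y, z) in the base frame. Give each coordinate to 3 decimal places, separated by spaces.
after link 1: o_1 = (4.3301, 2.5000, 4.0000)
after link 2: o_2 = (7.3301, 2.5000, 4.0000)
after link 3: o_3 = (11.6603, 0.0000, 8.0000)
after link 4: o_4 = (14.2583, -1.5000, 11.0000)

14.258 -1.500 11.000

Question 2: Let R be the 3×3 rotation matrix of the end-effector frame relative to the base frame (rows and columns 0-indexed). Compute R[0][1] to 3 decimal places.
End-effector y-axis (col 1 of R) = (0.5000,0.8660,0.0000)
R[0][1] = 0.5000

0.500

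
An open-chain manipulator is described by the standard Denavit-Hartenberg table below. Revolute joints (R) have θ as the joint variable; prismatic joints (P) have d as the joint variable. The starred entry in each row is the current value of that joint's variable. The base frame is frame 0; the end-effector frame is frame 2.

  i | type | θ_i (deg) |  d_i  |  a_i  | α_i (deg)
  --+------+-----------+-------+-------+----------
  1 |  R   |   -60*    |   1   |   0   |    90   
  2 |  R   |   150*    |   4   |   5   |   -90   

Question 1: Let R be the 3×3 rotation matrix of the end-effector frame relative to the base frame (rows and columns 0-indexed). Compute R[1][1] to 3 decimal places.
End-effector y-axis (col 1 of R) = (0.8660,0.5000,-0.0000)
R[1][1] = 0.5000

0.500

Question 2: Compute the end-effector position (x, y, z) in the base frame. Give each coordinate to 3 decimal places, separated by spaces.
after link 1: o_1 = (0.0000, 0.0000, 1.0000)
after link 2: o_2 = (-5.6292, 1.7500, 3.5000)

-5.629 1.750 3.500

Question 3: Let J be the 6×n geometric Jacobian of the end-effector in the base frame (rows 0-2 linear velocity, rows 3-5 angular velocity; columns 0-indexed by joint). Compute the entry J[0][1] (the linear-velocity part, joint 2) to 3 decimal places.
-1.250

axis z_1 = (-0.8660,-0.5000,0.0000); lever o_n−o_1 = (-5.6292,1.7500,2.5000)
cross product → J_v[:, 1] = (-1.2500,2.1651,-4.3301)
J_ω[:, 1] = z_1
entry J[0][1] = -1.2500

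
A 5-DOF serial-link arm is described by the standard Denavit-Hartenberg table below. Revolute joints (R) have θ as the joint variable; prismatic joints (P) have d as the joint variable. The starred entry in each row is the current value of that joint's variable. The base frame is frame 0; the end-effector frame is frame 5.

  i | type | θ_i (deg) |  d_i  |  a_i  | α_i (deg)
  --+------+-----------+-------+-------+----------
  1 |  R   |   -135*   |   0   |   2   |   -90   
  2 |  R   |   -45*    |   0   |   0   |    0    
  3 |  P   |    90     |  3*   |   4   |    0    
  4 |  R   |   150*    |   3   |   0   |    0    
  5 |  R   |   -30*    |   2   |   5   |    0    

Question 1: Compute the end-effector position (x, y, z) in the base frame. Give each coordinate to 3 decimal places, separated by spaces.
5.658 -5.656 -4.123

after link 1: o_1 = (-1.4142, -1.4142, 0.0000)
after link 2: o_2 = (-1.4142, -1.4142, 0.0000)
after link 3: o_3 = (-1.2929, -5.5355, -2.8284)
after link 4: o_4 = (0.8284, -7.6569, -2.8284)
after link 5: o_5 = (5.6577, -5.6560, -4.1225)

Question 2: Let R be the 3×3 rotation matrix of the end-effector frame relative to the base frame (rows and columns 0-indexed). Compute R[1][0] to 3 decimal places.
End-effector x-axis (col 0 of R) = (0.6830,0.6830,-0.2588)
R[1][0] = 0.6830

0.683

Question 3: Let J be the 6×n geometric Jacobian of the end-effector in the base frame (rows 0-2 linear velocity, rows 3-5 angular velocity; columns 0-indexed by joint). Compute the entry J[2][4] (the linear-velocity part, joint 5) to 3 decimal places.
4.830

axis z_4 = (0.7071,-0.7071,0.0000); lever o_n−o_4 = (4.8293,2.0008,-1.2941)
cross product → J_v[:, 4] = (0.9151,0.9151,4.8296)
J_ω[:, 4] = z_4
entry J[2][4] = 4.8296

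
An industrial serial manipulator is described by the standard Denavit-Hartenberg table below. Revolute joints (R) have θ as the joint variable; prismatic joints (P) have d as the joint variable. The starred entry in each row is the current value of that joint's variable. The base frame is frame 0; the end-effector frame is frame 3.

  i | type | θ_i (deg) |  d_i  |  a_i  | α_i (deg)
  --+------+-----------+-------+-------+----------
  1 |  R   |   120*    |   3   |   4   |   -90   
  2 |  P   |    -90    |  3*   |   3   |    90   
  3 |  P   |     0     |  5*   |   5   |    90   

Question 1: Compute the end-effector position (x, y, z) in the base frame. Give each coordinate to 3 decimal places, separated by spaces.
-2.098 -2.366 11.000

after link 1: o_1 = (-2.0000, 3.4641, 3.0000)
after link 2: o_2 = (-4.5981, 1.9641, 6.0000)
after link 3: o_3 = (-2.0981, -2.3660, 11.0000)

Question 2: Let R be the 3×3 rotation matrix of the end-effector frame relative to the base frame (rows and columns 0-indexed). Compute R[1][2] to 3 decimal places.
0.500

End-effector z-axis (col 2 of R) = (0.8660,0.5000,-0.0000)
R[1][2] = 0.5000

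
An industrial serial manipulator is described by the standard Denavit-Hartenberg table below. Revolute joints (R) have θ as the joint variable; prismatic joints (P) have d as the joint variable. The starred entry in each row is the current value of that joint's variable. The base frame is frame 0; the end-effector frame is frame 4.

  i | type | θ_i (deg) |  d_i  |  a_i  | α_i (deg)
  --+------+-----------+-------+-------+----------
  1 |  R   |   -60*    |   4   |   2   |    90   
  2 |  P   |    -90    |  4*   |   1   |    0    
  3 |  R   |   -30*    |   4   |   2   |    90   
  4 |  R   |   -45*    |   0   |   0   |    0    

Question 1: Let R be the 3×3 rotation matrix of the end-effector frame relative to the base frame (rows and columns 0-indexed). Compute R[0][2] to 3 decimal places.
End-effector z-axis (col 2 of R) = (-0.4330,0.7500,0.5000)
R[0][2] = -0.4330

-0.433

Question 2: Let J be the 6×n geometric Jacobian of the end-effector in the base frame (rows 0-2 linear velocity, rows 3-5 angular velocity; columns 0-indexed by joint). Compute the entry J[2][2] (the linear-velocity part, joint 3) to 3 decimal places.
axis z_2 = (-0.8660,-0.5000,0.0000); lever o_n−o_2 = (-3.9641,-1.1340,-1.7321)
cross product → J_v[:, 2] = (0.8660,-1.5000,-1.0000)
J_ω[:, 2] = z_2
entry J[2][2] = -1.0000

-1.000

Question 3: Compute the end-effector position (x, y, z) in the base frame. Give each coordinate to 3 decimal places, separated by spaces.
after link 1: o_1 = (1.0000, -1.7321, 4.0000)
after link 2: o_2 = (-2.4641, -3.7321, 3.0000)
after link 3: o_3 = (-6.4282, -4.8660, 1.2679)
after link 4: o_4 = (-6.4282, -4.8660, 1.2679)

-6.428 -4.866 1.268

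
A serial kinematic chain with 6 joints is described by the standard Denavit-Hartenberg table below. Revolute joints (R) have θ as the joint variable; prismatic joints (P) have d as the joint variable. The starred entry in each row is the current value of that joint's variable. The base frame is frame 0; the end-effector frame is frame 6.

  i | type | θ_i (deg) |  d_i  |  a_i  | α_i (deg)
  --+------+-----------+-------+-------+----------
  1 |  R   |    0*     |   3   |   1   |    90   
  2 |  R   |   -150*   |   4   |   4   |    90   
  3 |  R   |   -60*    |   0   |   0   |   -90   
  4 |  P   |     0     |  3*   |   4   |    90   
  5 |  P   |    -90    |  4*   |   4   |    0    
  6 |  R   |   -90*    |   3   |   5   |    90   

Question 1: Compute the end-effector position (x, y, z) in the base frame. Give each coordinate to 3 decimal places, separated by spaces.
after link 1: o_1 = (1.0000, 0.0000, 3.0000)
after link 2: o_2 = (-2.4641, -4.0000, 1.0000)
after link 3: o_3 = (-2.4641, -4.0000, 1.0000)
after link 4: o_4 = (-6.4462, -2.0359, -1.2990)
after link 5: o_5 = (-5.4462, -0.0359, 3.8971)
after link 6: o_6 = (-4.7811, -4.3660, 7.7452)

-4.781 -4.366 7.745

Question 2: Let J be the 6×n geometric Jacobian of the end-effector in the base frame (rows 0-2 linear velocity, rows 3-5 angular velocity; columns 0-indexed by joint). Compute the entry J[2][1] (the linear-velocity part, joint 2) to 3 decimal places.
axis z_1 = (0.0000,-1.0000,0.0000); lever o_n−o_1 = (-5.7811,-4.3660,4.7452)
cross product → J_v[:, 1] = (-4.7452,-0.0000,-5.7811)
J_ω[:, 1] = z_1
entry J[2][1] = -5.7811

-5.781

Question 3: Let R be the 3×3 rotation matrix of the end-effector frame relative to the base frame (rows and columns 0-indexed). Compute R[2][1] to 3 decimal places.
End-effector y-axis (col 1 of R) = (-0.5000,0.0000,0.8660)
R[2][1] = 0.8660

0.866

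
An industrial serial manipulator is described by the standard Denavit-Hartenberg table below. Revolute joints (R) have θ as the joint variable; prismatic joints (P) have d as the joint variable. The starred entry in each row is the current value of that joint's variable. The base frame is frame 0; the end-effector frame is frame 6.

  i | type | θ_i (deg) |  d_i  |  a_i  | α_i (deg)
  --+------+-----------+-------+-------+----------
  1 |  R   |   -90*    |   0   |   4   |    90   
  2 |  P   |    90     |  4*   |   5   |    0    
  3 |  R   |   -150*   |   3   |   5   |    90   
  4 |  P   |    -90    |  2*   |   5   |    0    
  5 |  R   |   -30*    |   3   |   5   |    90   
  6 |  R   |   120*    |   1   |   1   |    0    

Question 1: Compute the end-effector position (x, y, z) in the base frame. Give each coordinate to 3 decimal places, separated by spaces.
1.397 0.138 0.435

after link 1: o_1 = (0.0000, -4.0000, 0.0000)
after link 2: o_2 = (-4.0000, -4.0000, 5.0000)
after link 3: o_3 = (-7.0000, -6.5000, 0.6699)
after link 4: o_4 = (-2.0000, -4.7679, -0.3301)
after link 5: o_5 = (2.3301, -0.9199, 0.3349)
after link 6: o_6 = (1.3971, 0.1381, 0.4354)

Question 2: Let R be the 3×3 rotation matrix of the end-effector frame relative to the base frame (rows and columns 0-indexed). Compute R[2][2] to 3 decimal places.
0.750

End-effector z-axis (col 2 of R) = (-0.5000,0.4330,0.7500)
R[2][2] = 0.7500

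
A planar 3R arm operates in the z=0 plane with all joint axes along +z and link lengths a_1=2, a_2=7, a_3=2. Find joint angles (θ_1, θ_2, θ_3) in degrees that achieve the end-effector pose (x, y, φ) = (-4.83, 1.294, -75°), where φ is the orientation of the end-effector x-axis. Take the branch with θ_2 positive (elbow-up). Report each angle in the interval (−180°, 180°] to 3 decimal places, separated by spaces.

45.011 119.992 119.997

wrist centre = target − a_3·(cos φ, sin φ) = (-5.3476, 3.2259)
cos θ_2 = (39.0034−2²−7²)/(2·2·7) = -0.4999; θ_2 = 119.9921° (elbow-up)
β = atan2(3.2259,-5.3476) = 148.9004°; ψ = atan2(6.0627,-1.4992) = 103.8894°
θ_1 = β − ψ = 45.0110°
θ_3 = φ − θ_1 − θ_2 = 119.9969° (wrapped to (-180°,180°])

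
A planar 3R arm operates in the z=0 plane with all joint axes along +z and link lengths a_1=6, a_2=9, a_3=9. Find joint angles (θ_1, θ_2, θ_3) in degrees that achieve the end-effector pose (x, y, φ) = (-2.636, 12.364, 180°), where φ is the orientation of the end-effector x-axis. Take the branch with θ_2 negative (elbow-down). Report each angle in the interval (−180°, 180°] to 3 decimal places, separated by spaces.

wrist centre = target − a_3·(cos φ, sin φ) = (6.3640, 12.3640)
cos θ_2 = (193.3690−6²−9²)/(2·6·9) = 0.7071; θ_2 = -44.9989° (elbow-down)
β = atan2(12.3640,6.3640) = 62.7642°; ψ = atan2(-6.3638,12.3641) = -27.2350°
θ_1 = β − ψ = 89.9993°
θ_3 = φ − θ_1 − θ_2 = 134.9996° (wrapped to (-180°,180°])

89.999 -44.999 135.000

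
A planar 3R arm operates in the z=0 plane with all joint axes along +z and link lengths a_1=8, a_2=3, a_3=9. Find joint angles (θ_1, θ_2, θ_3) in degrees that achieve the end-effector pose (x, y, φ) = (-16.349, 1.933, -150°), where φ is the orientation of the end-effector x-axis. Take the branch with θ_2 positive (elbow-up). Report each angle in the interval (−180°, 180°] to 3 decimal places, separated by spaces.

135.001 30.004 44.995

wrist centre = target − a_3·(cos φ, sin φ) = (-8.5548, 6.4330)
cos θ_2 = (114.5676−8²−3²)/(2·8·3) = 0.8660; θ_2 = 30.0039° (elbow-up)
β = atan2(6.4330,-8.5548) = 143.0576°; ψ = atan2(1.5002,10.5980) = 8.0569°
θ_1 = β − ψ = 135.0008°
θ_3 = φ − θ_1 − θ_2 = 44.9954° (wrapped to (-180°,180°])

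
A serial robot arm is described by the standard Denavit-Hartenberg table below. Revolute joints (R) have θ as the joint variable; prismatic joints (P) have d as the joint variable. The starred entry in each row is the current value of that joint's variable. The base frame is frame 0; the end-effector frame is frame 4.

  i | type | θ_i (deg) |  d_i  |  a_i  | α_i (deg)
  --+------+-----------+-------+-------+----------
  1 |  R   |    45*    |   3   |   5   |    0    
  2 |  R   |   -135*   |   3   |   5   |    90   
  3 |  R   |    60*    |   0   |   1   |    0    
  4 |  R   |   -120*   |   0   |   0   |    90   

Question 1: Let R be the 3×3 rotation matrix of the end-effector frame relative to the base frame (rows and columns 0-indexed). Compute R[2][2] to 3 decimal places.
-0.500

End-effector z-axis (col 2 of R) = (-0.0000,0.8660,-0.5000)
R[2][2] = -0.5000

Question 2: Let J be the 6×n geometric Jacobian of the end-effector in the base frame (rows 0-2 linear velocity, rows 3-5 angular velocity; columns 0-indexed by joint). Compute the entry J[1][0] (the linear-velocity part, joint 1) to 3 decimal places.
3.536

axis z_0 = ẑ; lever o_n−o_0 = (3.5355,-1.9645,6.8660)
cross product → J_v[:, 0] = (1.9645,3.5355,-0.0000)
J_ω[:, 0] = z_0
entry J[1][0] = 3.5355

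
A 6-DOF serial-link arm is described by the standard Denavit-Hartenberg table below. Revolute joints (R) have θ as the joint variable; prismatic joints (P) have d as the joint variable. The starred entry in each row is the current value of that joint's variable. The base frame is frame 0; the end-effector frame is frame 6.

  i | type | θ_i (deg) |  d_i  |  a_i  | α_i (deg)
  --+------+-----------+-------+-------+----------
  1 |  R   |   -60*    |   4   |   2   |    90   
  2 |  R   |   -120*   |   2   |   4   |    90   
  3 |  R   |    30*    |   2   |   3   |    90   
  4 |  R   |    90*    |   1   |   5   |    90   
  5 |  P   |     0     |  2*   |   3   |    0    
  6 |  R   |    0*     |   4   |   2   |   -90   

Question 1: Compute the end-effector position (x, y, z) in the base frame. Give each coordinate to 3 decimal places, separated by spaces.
-12.149 9.775 -0.647

after link 1: o_1 = (1.0000, -1.7321, 4.0000)
after link 2: o_2 = (-1.7321, -1.0000, 0.5359)
after link 3: o_3 = (-4.5466, 0.8750, -0.7141)
after link 4: o_4 = (-6.0867, 5.2745, 1.3529)
after link 5: o_5 = (-8.6848, 7.7745, 1.3529)
after link 6: o_6 = (-12.1489, 9.7745, -0.6471)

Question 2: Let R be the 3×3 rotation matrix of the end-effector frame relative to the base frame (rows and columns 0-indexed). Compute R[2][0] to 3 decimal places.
0.500

End-effector x-axis (col 0 of R) = (-0.4330,0.7500,0.5000)
R[2][0] = 0.5000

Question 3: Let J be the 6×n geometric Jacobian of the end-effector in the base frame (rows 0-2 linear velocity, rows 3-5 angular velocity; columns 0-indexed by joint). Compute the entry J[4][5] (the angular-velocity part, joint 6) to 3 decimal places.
0.125

axis z_5 = (-0.6495,0.1250,-0.7500); lever o_n−o_5 = (-3.4641,2.0000,-2.0000)
cross product → J_v[:, 5] = (1.2500,1.2990,-0.8660)
J_ω[:, 5] = z_5
entry J[4][5] = 0.1250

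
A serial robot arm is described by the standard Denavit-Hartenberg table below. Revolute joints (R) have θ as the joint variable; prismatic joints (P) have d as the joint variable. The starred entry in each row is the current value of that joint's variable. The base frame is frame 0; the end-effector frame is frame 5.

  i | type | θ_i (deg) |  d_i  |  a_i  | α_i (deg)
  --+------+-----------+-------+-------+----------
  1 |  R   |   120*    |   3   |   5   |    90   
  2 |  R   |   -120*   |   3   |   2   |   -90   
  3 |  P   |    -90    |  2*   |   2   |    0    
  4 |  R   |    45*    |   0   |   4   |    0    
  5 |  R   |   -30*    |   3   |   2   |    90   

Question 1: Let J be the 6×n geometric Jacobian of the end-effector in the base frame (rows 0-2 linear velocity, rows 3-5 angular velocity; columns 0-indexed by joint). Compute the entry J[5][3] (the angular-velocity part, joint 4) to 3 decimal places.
-0.500

axis z_3 = (-0.4330,0.7500,-0.5000); lever o_n−o_3 = (3.6600,3.1813,-4.3978)
cross product → J_v[:, 3] = (-1.7077,-3.7343,-4.1225)
J_ω[:, 3] = z_3
entry J[5][3] = -0.5000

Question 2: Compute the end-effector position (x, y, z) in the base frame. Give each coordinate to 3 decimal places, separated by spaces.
5.124 10.645 -4.130

after link 1: o_1 = (-2.5000, 4.3301, 3.0000)
after link 2: o_2 = (0.5981, 4.9641, 1.2679)
after link 3: o_3 = (1.4641, 7.4641, 0.2679)
after link 4: o_4 = (4.6207, 7.6536, -2.1815)
after link 5: o_5 = (5.1241, 10.6454, -4.1298)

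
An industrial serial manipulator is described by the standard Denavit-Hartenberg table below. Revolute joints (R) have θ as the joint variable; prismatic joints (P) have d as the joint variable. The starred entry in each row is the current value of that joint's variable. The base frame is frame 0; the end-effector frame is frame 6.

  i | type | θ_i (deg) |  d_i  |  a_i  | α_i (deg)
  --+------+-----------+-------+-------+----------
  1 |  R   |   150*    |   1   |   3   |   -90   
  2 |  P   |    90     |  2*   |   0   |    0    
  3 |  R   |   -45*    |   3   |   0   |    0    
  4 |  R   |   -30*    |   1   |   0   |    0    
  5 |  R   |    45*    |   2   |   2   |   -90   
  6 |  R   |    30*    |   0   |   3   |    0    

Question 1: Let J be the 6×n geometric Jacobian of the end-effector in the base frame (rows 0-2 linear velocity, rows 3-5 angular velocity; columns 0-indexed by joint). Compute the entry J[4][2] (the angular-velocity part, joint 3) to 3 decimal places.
-0.866

axis z_2 = (-0.5000,-0.8660,0.0000); lever o_n−o_2 = (-4.2410,-2.7476,-3.9821)
cross product → J_v[:, 2] = (3.4486,-1.9910,-2.2990)
J_ω[:, 2] = z_2
entry J[4][2] = -0.8660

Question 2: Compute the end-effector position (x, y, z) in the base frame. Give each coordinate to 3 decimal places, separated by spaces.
after link 1: o_1 = (-2.5981, 1.5000, 1.0000)
after link 2: o_2 = (-3.5981, -0.2321, 1.0000)
after link 3: o_3 = (-5.0981, -2.8301, 1.0000)
after link 4: o_4 = (-5.5981, -3.6962, 1.0000)
after link 5: o_5 = (-7.4641, -4.9282, -0.7321)
after link 6: o_6 = (-7.8391, -2.9796, -2.9821)

-7.839 -2.980 -2.982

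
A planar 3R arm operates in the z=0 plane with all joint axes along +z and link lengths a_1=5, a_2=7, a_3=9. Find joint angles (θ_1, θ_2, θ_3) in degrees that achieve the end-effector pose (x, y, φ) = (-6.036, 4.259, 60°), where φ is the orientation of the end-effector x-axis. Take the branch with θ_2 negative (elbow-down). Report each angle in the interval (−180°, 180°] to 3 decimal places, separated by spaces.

-135.008 -44.991 -120.001

wrist centre = target − a_3·(cos φ, sin φ) = (-10.5360, -3.5352)
cos θ_2 = (123.5051−5²−7²)/(2·5·7) = 0.7072; θ_2 = -44.9911° (elbow-down)
β = atan2(-3.5352,-10.5360) = -161.4514°; ψ = atan2(-4.9490,9.9505) = -26.4439°
θ_1 = β − ψ = -135.0076°
θ_3 = φ − θ_1 − θ_2 = -120.0013° (wrapped to (-180°,180°])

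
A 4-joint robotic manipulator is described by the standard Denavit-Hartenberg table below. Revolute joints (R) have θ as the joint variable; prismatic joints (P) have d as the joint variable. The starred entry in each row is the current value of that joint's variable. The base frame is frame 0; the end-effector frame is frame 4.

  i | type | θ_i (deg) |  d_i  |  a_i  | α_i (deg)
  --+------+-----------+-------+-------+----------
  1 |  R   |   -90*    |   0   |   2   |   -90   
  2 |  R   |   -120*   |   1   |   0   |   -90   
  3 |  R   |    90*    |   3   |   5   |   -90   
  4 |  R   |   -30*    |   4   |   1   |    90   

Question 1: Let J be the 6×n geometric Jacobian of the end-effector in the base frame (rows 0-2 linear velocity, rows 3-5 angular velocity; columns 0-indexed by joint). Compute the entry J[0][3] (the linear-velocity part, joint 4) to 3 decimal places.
axis z_3 = (0.0000,-0.5000,-0.8660); lever o_n−o_3 = (-0.8660,-2.4330,-3.2141)
cross product → J_v[:, 3] = (-0.5000,0.7500,-0.4330)
J_ω[:, 3] = z_3
entry J[0][3] = -0.5000

-0.500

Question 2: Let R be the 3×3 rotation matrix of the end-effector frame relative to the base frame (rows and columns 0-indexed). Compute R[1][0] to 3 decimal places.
-0.433

End-effector x-axis (col 0 of R) = (-0.8660,-0.4330,0.2500)
R[1][0] = -0.4330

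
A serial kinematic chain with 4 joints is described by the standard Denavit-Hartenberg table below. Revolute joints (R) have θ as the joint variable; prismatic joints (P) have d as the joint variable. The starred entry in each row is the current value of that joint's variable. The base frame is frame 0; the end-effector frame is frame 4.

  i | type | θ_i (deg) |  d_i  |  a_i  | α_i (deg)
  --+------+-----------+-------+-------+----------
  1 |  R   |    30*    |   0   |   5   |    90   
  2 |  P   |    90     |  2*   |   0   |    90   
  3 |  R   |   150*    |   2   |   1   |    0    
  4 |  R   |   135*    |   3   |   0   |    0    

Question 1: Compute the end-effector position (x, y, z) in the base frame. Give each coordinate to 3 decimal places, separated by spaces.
after link 1: o_1 = (4.3301, 2.5000, 0.0000)
after link 2: o_2 = (5.3301, 0.7679, 0.0000)
after link 3: o_3 = (7.3122, 1.3349, -0.8660)
after link 4: o_4 = (9.9103, 2.8349, -0.8660)

9.910 2.835 -0.866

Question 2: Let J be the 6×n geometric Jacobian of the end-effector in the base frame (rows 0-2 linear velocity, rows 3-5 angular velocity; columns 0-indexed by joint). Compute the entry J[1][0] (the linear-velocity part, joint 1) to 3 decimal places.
axis z_0 = ẑ; lever o_n−o_0 = (9.9103,2.8349,-0.8660)
cross product → J_v[:, 0] = (-2.8349,9.9103,0.0000)
J_ω[:, 0] = z_0
entry J[1][0] = 9.9103

9.910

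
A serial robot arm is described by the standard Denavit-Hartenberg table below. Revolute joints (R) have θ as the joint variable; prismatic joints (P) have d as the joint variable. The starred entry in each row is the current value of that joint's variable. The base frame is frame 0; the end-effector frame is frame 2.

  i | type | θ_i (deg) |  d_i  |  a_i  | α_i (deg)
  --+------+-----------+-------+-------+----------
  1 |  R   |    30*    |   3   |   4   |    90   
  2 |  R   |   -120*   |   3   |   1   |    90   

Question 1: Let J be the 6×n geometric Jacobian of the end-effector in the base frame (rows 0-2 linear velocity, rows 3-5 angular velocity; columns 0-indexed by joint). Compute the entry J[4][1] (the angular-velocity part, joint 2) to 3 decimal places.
axis z_1 = (0.5000,-0.8660,0.0000); lever o_n−o_1 = (1.0670,-2.8481,-0.8660)
cross product → J_v[:, 1] = (0.7500,0.4330,-0.5000)
J_ω[:, 1] = z_1
entry J[4][1] = -0.8660

-0.866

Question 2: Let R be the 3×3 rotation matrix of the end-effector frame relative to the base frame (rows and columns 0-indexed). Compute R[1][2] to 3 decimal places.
End-effector z-axis (col 2 of R) = (-0.7500,-0.4330,0.5000)
R[1][2] = -0.4330

-0.433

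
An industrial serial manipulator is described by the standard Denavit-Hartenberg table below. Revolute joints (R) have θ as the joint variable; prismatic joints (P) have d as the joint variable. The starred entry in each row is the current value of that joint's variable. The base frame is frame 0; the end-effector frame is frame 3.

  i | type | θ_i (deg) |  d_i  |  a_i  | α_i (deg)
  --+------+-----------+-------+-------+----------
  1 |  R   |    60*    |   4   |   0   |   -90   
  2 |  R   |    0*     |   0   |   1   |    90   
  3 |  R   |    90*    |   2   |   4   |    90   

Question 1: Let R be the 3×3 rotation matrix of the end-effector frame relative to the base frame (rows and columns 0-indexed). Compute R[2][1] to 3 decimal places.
End-effector y-axis (col 1 of R) = (-0.0000,-0.0000,1.0000)
R[2][1] = 1.0000

1.000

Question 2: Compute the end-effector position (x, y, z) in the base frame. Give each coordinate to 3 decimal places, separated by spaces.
-2.964 2.866 6.000

after link 1: o_1 = (0.0000, 0.0000, 4.0000)
after link 2: o_2 = (0.5000, 0.8660, 4.0000)
after link 3: o_3 = (-2.9641, 2.8660, 6.0000)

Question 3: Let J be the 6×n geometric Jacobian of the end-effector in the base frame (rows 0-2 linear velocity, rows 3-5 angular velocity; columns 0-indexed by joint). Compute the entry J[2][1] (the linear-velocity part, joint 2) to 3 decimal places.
-1.000

axis z_1 = (-0.8660,0.5000,0.0000); lever o_n−o_1 = (-2.9641,2.8660,2.0000)
cross product → J_v[:, 1] = (1.0000,1.7321,-1.0000)
J_ω[:, 1] = z_1
entry J[2][1] = -1.0000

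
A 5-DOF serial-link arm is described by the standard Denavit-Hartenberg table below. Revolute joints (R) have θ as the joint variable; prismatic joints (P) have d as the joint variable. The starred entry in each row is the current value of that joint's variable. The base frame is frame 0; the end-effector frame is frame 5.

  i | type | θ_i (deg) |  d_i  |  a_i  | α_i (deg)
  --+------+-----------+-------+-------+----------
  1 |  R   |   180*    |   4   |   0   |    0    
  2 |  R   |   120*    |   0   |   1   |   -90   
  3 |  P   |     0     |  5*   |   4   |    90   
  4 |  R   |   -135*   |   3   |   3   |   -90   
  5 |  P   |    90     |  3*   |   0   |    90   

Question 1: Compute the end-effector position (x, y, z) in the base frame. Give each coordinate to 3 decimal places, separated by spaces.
after link 1: o_1 = (0.0000, 0.0000, 4.0000)
after link 2: o_2 = (0.5000, -0.8660, 4.0000)
after link 3: o_3 = (6.8301, -1.8301, 4.0000)
after link 4: o_4 = (3.9323, -1.0537, 7.0000)
after link 5: o_5 = (3.1559, -3.9514, 7.0000)

3.156 -3.951 7.000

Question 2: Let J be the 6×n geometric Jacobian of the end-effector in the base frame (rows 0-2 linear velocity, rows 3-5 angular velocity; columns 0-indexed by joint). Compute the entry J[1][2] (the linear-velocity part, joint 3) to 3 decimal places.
0.500

prismatic axis z_2 = (0.8660,0.5000,0.0000)
J_v[:, 2] = z_2; J_ω[:, 2] = (0,0,0)
entry J[1][2] = 0.5000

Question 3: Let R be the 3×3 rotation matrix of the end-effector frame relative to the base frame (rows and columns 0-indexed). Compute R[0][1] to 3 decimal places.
-0.259

End-effector y-axis (col 1 of R) = (-0.2588,-0.9659,0.0000)
R[0][1] = -0.2588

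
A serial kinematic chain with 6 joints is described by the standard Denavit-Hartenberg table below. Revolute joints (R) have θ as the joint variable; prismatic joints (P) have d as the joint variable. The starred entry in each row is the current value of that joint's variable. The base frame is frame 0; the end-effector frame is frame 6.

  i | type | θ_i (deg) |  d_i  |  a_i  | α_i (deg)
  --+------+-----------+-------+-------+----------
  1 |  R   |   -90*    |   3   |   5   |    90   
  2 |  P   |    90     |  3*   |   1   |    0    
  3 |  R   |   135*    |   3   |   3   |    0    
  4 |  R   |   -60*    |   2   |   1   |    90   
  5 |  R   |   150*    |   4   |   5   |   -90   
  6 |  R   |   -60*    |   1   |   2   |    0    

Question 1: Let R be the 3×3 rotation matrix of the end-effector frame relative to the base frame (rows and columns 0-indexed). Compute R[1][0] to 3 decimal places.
End-effector x-axis (col 0 of R) = (-0.2500,-0.6424,0.7244)
R[1][0] = -0.6424

-0.642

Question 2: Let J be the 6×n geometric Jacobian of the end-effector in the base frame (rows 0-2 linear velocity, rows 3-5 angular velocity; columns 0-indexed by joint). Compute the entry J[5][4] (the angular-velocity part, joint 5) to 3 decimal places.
axis z_4 = (0.0000,-0.2588,0.9659); lever o_n−o_4 = (-2.1340,-6.9856,4.0625)
cross product → J_v[:, 4] = (5.6962,-2.0613,-0.5523)
J_ω[:, 4] = z_4
entry J[5][4] = 0.9659

0.966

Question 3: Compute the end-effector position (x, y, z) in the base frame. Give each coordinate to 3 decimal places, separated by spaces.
-10.134 -8.898 6.200

after link 1: o_1 = (0.0000, -5.0000, 3.0000)
after link 2: o_2 = (-3.0000, -5.0000, 4.0000)
after link 3: o_3 = (-6.0000, -2.8787, 1.8787)
after link 4: o_4 = (-8.0000, -1.9128, 2.1375)
after link 5: o_5 = (-10.5000, -7.1306, 4.8805)
after link 6: o_6 = (-10.1340, -8.8984, 6.2000)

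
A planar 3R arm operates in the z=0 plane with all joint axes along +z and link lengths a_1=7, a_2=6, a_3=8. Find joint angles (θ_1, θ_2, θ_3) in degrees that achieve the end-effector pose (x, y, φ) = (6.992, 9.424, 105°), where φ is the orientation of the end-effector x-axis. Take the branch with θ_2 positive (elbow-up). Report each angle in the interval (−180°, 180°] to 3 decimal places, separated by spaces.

-29.995 89.994 45.001

wrist centre = target − a_3·(cos φ, sin φ) = (9.0626, 1.6966)
cos θ_2 = (85.0083−7²−6²)/(2·7·6) = 0.0001; θ_2 = 89.9943° (elbow-up)
β = atan2(1.6966,9.0626) = 10.6036°; ψ = atan2(6.0000,7.0006) = 40.5989°
θ_1 = β − ψ = -29.9953°
θ_3 = φ − θ_1 − θ_2 = 45.0010° (wrapped to (-180°,180°])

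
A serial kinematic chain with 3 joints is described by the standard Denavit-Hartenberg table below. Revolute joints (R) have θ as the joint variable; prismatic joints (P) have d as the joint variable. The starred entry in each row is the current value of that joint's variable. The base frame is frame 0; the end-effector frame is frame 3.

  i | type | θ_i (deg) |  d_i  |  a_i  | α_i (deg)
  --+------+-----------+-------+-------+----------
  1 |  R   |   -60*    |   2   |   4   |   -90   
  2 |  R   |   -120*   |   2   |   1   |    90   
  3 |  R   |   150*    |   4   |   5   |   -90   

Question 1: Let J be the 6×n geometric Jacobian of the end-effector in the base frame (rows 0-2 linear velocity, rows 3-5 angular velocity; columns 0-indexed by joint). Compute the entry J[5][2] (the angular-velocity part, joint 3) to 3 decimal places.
axis z_2 = (-0.4330,0.7500,-0.5000); lever o_n−o_2 = (1.5155,2.3750,-5.7500)
cross product → J_v[:, 2] = (-3.1250,-3.2476,-2.1651)
J_ω[:, 2] = z_2
entry J[5][2] = -0.5000

-0.500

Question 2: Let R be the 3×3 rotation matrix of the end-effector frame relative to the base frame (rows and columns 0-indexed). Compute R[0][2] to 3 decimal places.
-0.625

End-effector z-axis (col 2 of R) = (-0.6250,-0.6495,-0.4330)
R[0][2] = -0.6250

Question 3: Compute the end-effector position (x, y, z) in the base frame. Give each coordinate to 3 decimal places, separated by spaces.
after link 1: o_1 = (2.0000, -3.4641, 2.0000)
after link 2: o_2 = (3.4821, -2.0311, 2.8660)
after link 3: o_3 = (4.9976, 0.3439, -2.8840)

4.998 0.344 -2.884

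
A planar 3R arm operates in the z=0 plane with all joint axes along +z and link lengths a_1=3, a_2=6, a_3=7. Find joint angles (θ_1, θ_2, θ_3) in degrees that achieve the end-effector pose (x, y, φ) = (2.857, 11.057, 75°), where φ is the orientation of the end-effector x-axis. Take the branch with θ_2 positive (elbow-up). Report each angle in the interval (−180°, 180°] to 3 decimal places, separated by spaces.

wrist centre = target − a_3·(cos φ, sin φ) = (1.0453, 4.2955)
cos θ_2 = (19.5441−3²−6²)/(2·3·6) = -0.7071; θ_2 = 135.0002° (elbow-up)
β = atan2(4.2955,1.0453) = 76.3235°; ψ = atan2(4.2426,-1.2427) = 106.3252°
θ_1 = β − ψ = -30.0017°
θ_3 = φ − θ_1 − θ_2 = -29.9985° (wrapped to (-180°,180°])

-30.002 135.000 -29.999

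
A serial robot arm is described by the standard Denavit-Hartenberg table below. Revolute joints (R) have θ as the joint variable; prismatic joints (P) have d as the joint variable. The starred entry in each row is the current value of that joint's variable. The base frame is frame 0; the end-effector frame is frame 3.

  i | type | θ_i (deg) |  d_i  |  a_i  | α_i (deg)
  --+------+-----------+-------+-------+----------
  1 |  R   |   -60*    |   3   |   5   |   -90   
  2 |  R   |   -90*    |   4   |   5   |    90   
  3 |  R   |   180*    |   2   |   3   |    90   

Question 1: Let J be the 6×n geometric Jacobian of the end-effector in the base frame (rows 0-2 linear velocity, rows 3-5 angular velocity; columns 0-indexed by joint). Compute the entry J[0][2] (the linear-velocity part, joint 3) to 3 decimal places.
axis z_2 = (-0.5000,0.8660,0.0000); lever o_n−o_2 = (-1.0000,1.7321,-3.0000)
cross product → J_v[:, 2] = (-2.5981,-1.5000,-0.0000)
J_ω[:, 2] = z_2
entry J[0][2] = -2.5981

-2.598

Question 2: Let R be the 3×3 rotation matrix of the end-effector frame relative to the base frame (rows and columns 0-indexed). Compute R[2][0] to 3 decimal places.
-1.000

End-effector x-axis (col 0 of R) = (0.0000,0.0000,-1.0000)
R[2][0] = -1.0000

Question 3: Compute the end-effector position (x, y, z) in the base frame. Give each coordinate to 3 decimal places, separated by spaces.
after link 1: o_1 = (2.5000, -4.3301, 3.0000)
after link 2: o_2 = (5.9641, -2.3301, 8.0000)
after link 3: o_3 = (4.9641, -0.5981, 5.0000)

4.964 -0.598 5.000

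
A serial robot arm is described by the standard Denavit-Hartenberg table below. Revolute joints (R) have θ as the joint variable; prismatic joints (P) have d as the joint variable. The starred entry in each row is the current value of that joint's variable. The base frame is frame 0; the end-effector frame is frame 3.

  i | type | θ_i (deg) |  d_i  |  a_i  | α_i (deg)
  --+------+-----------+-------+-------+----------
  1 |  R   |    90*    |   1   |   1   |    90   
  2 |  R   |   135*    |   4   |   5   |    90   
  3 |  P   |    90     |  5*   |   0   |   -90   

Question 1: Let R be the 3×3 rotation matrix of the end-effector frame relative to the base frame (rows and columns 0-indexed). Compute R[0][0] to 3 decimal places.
1.000

End-effector x-axis (col 0 of R) = (1.0000,-0.0000,0.0000)
R[0][0] = 1.0000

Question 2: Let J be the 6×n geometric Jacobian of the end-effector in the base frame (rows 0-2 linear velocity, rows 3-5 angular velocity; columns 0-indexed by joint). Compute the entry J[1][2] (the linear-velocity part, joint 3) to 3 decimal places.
prismatic axis z_2 = (0.0000,0.7071,0.7071)
J_v[:, 2] = z_2; J_ω[:, 2] = (0,0,0)
entry J[1][2] = 0.7071

0.707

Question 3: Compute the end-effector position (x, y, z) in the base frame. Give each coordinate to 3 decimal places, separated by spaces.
4.000 1.000 8.071

after link 1: o_1 = (0.0000, 1.0000, 1.0000)
after link 2: o_2 = (4.0000, -2.5355, 4.5355)
after link 3: o_3 = (4.0000, 1.0000, 8.0711)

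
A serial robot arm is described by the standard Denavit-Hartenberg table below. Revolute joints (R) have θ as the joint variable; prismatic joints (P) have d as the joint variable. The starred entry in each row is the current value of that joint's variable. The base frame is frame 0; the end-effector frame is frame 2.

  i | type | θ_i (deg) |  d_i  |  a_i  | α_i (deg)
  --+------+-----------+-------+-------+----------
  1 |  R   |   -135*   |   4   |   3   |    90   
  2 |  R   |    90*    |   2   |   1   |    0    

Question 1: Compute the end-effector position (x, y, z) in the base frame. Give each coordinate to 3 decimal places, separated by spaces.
after link 1: o_1 = (-2.1213, -2.1213, 4.0000)
after link 2: o_2 = (-3.5355, -0.7071, 5.0000)

-3.536 -0.707 5.000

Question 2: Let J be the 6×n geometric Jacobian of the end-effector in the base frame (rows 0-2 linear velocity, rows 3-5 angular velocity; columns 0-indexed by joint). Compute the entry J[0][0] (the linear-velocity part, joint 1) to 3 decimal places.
axis z_0 = ẑ; lever o_n−o_0 = (-3.5355,-0.7071,5.0000)
cross product → J_v[:, 0] = (0.7071,-3.5355,0.0000)
J_ω[:, 0] = z_0
entry J[0][0] = 0.7071

0.707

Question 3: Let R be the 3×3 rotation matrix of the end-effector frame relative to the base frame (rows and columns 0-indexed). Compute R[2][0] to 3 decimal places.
1.000

End-effector x-axis (col 0 of R) = (0.0000,-0.0000,1.0000)
R[2][0] = 1.0000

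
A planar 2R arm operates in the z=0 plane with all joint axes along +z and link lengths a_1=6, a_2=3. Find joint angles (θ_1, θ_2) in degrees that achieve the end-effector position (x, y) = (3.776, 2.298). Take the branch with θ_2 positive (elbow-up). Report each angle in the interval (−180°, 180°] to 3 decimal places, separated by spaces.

2.651 135.012

cos θ_2 = (19.5390−6²−3²)/(2·6·3) = -0.7073; θ_2 = 135.0117° (elbow-up)
β = atan2(2.2980,3.7760) = 31.3239°; ψ = atan2(2.1209,3.8782) = 28.6728°
θ_1 = β − ψ = 2.6511°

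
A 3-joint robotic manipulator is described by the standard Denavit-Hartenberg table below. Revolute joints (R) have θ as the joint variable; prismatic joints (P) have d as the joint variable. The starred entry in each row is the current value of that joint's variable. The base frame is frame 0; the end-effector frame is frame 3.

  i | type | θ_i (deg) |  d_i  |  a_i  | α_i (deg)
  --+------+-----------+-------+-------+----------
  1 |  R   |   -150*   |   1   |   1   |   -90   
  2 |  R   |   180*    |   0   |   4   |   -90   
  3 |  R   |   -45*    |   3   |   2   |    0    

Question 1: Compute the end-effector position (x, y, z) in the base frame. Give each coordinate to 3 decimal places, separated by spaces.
after link 1: o_1 = (-0.8660, -0.5000, 1.0000)
after link 2: o_2 = (2.5981, 1.5000, 1.0000)
after link 3: o_3 = (4.5299, 0.9824, 4.0000)

4.530 0.982 4.000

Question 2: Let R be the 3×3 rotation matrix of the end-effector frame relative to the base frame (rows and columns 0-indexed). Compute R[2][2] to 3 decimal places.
1.000

End-effector z-axis (col 2 of R) = (0.0000,0.0000,1.0000)
R[2][2] = 1.0000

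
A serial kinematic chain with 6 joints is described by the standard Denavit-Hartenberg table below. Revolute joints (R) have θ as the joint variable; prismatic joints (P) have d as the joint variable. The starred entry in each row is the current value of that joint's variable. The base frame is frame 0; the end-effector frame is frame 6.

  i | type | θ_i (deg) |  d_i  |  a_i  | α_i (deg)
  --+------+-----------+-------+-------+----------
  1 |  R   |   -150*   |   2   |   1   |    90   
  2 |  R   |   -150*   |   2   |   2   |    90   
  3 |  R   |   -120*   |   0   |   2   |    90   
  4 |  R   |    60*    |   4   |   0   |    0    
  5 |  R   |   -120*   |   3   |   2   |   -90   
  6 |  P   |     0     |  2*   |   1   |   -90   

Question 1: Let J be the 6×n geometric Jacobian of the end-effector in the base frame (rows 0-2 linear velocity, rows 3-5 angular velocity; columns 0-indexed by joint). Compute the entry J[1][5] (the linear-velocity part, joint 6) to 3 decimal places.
prismatic axis z_5 = (0.2667,-0.7120,0.6495)
J_v[:, 5] = z_5; J_ω[:, 5] = (0,0,0)
entry J[1][5] = -0.7120

-0.712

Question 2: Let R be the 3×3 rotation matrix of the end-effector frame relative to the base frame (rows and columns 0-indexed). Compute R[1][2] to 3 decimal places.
-0.058

End-effector z-axis (col 2 of R) = (0.8995,-0.0580,-0.4330)
R[1][2] = -0.0580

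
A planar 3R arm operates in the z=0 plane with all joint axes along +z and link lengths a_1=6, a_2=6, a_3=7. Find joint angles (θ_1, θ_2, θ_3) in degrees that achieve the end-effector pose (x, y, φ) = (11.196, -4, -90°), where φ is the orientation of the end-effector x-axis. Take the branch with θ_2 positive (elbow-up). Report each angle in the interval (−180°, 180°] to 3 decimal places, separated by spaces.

wrist centre = target − a_3·(cos φ, sin φ) = (11.1960, 3.0000)
cos θ_2 = (134.3504−6²−6²)/(2·6·6) = 0.8660; θ_2 = 30.0054° (elbow-up)
β = atan2(3.0000,11.1960) = 15.0002°; ψ = atan2(3.0005,11.1959) = 15.0027°
θ_1 = β − ψ = -0.0025°
θ_3 = φ − θ_1 − θ_2 = -120.0029° (wrapped to (-180°,180°])

-0.003 30.005 -120.003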